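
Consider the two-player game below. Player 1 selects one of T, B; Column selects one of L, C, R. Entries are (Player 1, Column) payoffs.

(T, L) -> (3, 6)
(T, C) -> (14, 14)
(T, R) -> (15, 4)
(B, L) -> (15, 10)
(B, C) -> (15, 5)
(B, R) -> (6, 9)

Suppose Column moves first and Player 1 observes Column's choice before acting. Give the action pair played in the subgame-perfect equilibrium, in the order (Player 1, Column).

Work backward from Player 1's decision.
- L: Player 1 compares 3, 15 and picks B; Column would get 10.
- C: Player 1 compares 14, 15 and picks B; Column would get 5.
- R: Player 1 compares 15, 6 and picks T; Column would get 4.
Maximizing over 10, 5, 4, Column chooses L. Subgame-perfect outcome: (B, L) with payoffs (15, 10).

(B, L)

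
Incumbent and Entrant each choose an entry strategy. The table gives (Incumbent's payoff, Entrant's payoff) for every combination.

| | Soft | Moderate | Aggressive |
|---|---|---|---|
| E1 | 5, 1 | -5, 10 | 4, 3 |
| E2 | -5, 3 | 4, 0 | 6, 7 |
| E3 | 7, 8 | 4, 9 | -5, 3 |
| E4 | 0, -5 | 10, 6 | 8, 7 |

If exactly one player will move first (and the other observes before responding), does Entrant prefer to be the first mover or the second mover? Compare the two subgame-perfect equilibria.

first

If Incumbent leads: Entrant's best replies are E1→Moderate, E2→Aggressive, E3→Moderate, E4→Aggressive; Incumbent's induced payoffs -5, 6, 4, 8; outcome (E4, Aggressive), payoffs (8, 7).
If Entrant leads: Incumbent's best replies are Soft→E3, Moderate→E4, Aggressive→E4; Entrant's induced payoffs 8, 6, 7; outcome (E3, Soft), payoffs (7, 8).
Entrant gets 8 moving first and 7 moving second, so Entrant prefers to move first.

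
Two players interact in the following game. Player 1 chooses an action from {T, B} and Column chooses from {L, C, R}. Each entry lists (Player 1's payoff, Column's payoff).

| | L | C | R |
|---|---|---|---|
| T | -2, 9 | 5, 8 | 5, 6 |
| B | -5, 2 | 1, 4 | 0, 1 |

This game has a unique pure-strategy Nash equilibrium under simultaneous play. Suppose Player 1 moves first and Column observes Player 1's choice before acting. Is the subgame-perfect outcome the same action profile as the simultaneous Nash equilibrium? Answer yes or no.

no

Work backward from Column's decision.
- T: BR = L, leader payoff -2.
- B: BR = C, leader payoff 1.
Player 1's induced payoffs are -2, 1, so Player 1 commits to B. Subgame-perfect outcome: (B, C) with payoffs (1, 4).
For the simultaneous game, intersect best replies.
Player 1's best replies: L→T; C→T; R→T.
Column's best replies: T→L; B→C.
Only (T, L) has each player best-responding; Nash payoffs (-2, 9).
Sequential outcome (B, C) differs from the Nash profile (T, L).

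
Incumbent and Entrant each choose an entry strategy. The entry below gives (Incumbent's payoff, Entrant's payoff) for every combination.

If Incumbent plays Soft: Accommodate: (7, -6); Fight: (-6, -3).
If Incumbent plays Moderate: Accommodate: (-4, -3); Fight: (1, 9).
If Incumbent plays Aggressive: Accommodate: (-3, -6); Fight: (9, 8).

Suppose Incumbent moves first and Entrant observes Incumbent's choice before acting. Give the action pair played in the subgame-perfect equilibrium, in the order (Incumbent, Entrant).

Entrant best-responds to each possible Incumbent move:
- Soft → Entrant plays Fight (best of -6, -3); Incumbent gets -6.
- Moderate → Entrant plays Fight (best of -3, 9); Incumbent gets 1.
- Aggressive → Entrant plays Fight (best of -6, 8); Incumbent gets 9.
Incumbent's induced payoffs are -6, 1, 9, so Incumbent commits to Aggressive. Subgame-perfect outcome: (Aggressive, Fight) with payoffs (9, 8).

(Aggressive, Fight)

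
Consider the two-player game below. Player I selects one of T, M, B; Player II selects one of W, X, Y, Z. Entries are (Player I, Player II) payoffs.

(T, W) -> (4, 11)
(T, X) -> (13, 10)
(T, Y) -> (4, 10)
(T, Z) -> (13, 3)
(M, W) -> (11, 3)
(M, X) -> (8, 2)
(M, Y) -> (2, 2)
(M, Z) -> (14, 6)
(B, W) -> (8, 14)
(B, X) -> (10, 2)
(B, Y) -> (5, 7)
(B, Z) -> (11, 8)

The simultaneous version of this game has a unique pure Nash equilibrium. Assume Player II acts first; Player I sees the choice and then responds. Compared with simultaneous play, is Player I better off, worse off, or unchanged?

Backward induction with Player II moving first.
- W: Player I compares 4, 11, 8 and picks M; Player II would get 3.
- X: Player I compares 13, 8, 10 and picks T; Player II would get 10.
- Y: Player I compares 4, 2, 5 and picks B; Player II would get 7.
- Z: Player I compares 13, 14, 11 and picks M; Player II would get 6.
Player II's induced payoffs are 3, 10, 7, 6, so Player II commits to X. Subgame-perfect outcome: (T, X) with payoffs (13, 10).
For the simultaneous game, intersect best replies.
Player I's best replies: W→M; X→T; Y→B; Z→M.
Player II's best replies: T→W; M→Z; B→W.
The unique mutual best reply is (M, Z), giving (14, 6).
Player I earns 13 sequentially versus 14 at the Nash outcome: worse off.

worse off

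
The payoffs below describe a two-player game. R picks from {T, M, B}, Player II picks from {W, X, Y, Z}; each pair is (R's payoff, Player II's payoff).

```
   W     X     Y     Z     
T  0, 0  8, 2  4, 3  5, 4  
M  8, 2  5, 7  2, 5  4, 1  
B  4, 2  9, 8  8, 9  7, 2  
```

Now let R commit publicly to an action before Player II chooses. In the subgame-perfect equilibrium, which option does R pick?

Player II best-responds to each possible R move:
- T: BR = Z, leader payoff 5.
- M: BR = X, leader payoff 5.
- B: BR = Y, leader payoff 8.
R's induced payoffs are 5, 5, 8, so R commits to B. Subgame-perfect outcome: (B, Y) with payoffs (8, 9).

B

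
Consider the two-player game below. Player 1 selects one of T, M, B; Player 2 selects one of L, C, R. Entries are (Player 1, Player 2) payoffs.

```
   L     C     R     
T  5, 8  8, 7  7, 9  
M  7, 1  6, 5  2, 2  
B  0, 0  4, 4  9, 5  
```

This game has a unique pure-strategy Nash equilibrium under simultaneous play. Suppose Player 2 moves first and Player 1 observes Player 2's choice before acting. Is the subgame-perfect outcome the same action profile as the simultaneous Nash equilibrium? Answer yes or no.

Work backward from Player 1's decision.
- L → Player 1 plays M (best of 5, 7, 0); Player 2 gets 1.
- C → Player 1 plays T (best of 8, 6, 4); Player 2 gets 7.
- R → Player 1 plays B (best of 7, 2, 9); Player 2 gets 5.
Maximizing over 1, 7, 5, Player 2 chooses C. Subgame-perfect outcome: (T, C) with payoffs (8, 7).
Now find the simultaneous Nash equilibrium.
Player 1's best replies: L→M; C→T; R→B.
Player 2's best replies: T→R; M→C; B→R.
The unique mutual best reply is (B, R), giving (9, 5).
Sequential outcome (T, C) differs from the Nash profile (B, R).

no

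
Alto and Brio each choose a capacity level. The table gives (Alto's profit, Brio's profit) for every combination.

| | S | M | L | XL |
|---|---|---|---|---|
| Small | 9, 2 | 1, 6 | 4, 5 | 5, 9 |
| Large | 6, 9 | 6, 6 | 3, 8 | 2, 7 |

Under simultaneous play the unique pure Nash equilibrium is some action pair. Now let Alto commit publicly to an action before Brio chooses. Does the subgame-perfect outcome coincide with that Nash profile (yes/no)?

no

Brio best-responds to each possible Alto move:
- Small → Brio plays XL (best of 2, 6, 5, 9); Alto gets 5.
- Large → Brio plays S (best of 9, 6, 8, 7); Alto gets 6.
Maximizing over 5, 6, Alto chooses Large. Subgame-perfect outcome: (Large, S) with payoffs (6, 9).
Now find the simultaneous Nash equilibrium.
Alto's best replies: S→Small; M→Large; L→Small; XL→Small.
Brio's best replies: Small→XL; Large→S.
The unique mutual best reply is (Small, XL), giving (5, 9).
Sequential outcome (Large, S) differs from the Nash profile (Small, XL).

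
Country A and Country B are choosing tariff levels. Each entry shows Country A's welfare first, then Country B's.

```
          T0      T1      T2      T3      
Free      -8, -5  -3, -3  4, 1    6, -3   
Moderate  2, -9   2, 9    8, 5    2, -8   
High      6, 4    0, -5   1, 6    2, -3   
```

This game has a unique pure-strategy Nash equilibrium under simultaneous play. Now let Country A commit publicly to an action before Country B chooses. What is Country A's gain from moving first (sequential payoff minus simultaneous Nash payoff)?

Country B best-responds to each possible Country A move:
- Free: BR = T2, leader payoff 4.
- Moderate: BR = T1, leader payoff 2.
- High: BR = T2, leader payoff 1.
Maximizing over 4, 2, 1, Country A chooses Free. Subgame-perfect outcome: (Free, T2) with payoffs (4, 1).
For the simultaneous game, intersect best replies.
Country A's best replies: T0→High; T1→Moderate; T2→Moderate; T3→Free.
Country B's best replies: Free→T2; Moderate→T1; High→T2.
Only (Moderate, T1) has each player best-responding; Nash payoffs (2, 9).
Country A's commitment gain: 4 − 2 = 2.

2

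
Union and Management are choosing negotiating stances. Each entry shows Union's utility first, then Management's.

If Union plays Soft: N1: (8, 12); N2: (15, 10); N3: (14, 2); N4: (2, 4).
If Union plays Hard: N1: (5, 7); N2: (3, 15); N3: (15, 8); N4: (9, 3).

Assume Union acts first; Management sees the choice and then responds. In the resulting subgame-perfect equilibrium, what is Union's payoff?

8

Solve by backward induction (Union leads).
- Soft: Management compares 12, 10, 2, 4 and picks N1; Union would get 8.
- Hard: Management compares 7, 15, 8, 3 and picks N2; Union would get 3.
Union's induced payoffs are 8, 3, so Union commits to Soft. Subgame-perfect outcome: (Soft, N1) with payoffs (8, 12).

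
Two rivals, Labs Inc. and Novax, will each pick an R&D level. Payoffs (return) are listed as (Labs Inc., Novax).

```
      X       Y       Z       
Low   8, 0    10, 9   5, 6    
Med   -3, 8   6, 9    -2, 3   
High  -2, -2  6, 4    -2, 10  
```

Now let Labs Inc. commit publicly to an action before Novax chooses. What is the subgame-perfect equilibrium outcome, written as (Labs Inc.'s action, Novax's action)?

(Low, Y)

Solve by backward induction (Labs Inc. leads).
- Low: BR = Y, leader payoff 10.
- Med: BR = Y, leader payoff 6.
- High: BR = Z, leader payoff -2.
Maximizing over 10, 6, -2, Labs Inc. chooses Low. Subgame-perfect outcome: (Low, Y) with payoffs (10, 9).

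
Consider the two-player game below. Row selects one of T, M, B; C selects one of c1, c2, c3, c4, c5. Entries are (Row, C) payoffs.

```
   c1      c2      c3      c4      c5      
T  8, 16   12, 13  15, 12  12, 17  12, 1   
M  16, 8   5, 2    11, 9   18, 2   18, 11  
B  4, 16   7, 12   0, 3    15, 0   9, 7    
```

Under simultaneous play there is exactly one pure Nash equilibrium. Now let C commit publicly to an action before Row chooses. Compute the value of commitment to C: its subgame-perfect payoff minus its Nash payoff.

2

Row best-responds to each possible C move:
- c1: Row compares 8, 16, 4 and picks M; C would get 8.
- c2: Row compares 12, 5, 7 and picks T; C would get 13.
- c3: Row compares 15, 11, 0 and picks T; C would get 12.
- c4: Row compares 12, 18, 15 and picks M; C would get 2.
- c5: Row compares 12, 18, 9 and picks M; C would get 11.
Among 8, 13, 12, 2, 11, the best is 13 at c2. Subgame-perfect outcome: (T, c2) with payoffs (12, 13).
Now find the simultaneous Nash equilibrium.
Row's best replies: c1→M; c2→T; c3→T; c4→M; c5→M.
C's best replies: T→c4; M→c5; B→c1.
The unique mutual best reply is (M, c5), giving (18, 11).
C's commitment gain: 13 − 11 = 2.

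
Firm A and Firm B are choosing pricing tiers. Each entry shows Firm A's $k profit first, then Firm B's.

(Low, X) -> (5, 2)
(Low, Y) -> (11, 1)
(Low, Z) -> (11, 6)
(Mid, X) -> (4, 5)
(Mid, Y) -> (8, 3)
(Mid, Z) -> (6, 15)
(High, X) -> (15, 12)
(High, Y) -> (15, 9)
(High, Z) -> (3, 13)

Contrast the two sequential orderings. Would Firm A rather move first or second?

If Firm A leads: Firm B's best replies are Low→Z, Mid→Z, High→Z; Firm A's induced payoffs 11, 6, 3; outcome (Low, Z), payoffs (11, 6).
If Firm B leads: Firm A's best replies are X→High, Y→High, Z→Low; Firm B's induced payoffs 12, 9, 6; outcome (High, X), payoffs (15, 12).
Firm A gets 11 moving first and 15 moving second, so Firm A prefers to move second.

second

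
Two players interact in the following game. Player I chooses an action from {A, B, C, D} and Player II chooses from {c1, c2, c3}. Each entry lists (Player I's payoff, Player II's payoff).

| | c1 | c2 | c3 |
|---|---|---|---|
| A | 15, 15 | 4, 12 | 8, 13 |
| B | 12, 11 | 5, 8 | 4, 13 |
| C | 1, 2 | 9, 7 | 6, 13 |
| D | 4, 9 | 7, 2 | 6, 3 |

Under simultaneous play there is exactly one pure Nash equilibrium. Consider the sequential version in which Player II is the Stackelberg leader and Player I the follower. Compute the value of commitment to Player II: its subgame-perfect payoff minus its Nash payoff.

0

Work backward from Player I's decision.
- c1 → Player I plays A (best of 15, 12, 1, 4); Player II gets 15.
- c2 → Player I plays C (best of 4, 5, 9, 7); Player II gets 7.
- c3 → Player I plays A (best of 8, 4, 6, 6); Player II gets 13.
Player II's induced payoffs are 15, 7, 13, so Player II commits to c1. Subgame-perfect outcome: (A, c1) with payoffs (15, 15).
Now find the simultaneous Nash equilibrium.
Player I's best replies: c1→A; c2→C; c3→A.
Player II's best replies: A→c1; B→c3; C→c3; D→c1.
The unique mutual best reply is (A, c1), giving (15, 15).
Player II's commitment gain: 15 − 15 = 0.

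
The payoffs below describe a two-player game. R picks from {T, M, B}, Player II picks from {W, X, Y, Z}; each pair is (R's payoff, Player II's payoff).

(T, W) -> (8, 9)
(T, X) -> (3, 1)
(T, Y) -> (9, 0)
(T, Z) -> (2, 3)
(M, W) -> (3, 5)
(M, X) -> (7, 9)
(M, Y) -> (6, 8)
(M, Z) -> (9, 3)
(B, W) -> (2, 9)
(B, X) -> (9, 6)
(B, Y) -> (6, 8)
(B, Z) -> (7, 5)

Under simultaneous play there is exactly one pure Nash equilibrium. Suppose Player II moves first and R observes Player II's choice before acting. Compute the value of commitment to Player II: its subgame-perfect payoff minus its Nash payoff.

Solve by backward induction (Player II leads).
- W → R plays T (best of 8, 3, 2); Player II gets 9.
- X → R plays B (best of 3, 7, 9); Player II gets 6.
- Y → R plays T (best of 9, 6, 6); Player II gets 0.
- Z → R plays M (best of 2, 9, 7); Player II gets 3.
Among 9, 6, 0, 3, the best is 9 at W. Subgame-perfect outcome: (T, W) with payoffs (8, 9).
Under simultaneous play:
R's best replies: W→T; X→B; Y→T; Z→M.
Player II's best replies: T→W; M→X; B→W.
The unique mutual best reply is (T, W), giving (8, 9).
Player II's commitment gain: 9 − 9 = 0.

0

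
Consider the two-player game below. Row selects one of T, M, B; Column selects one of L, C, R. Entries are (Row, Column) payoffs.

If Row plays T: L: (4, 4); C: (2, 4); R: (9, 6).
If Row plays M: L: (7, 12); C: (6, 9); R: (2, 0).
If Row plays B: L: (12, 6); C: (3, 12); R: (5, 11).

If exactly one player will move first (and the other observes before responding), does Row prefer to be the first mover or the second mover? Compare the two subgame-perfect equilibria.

If Row leads: Column's best replies are T→R, M→L, B→C; Row's induced payoffs 9, 7, 3; outcome (T, R), payoffs (9, 6).
If Column leads: Row's best replies are L→B, C→M, R→T; Column's induced payoffs 6, 9, 6; outcome (M, C), payoffs (6, 9).
Row gets 9 moving first and 6 moving second, so Row prefers to move first.

first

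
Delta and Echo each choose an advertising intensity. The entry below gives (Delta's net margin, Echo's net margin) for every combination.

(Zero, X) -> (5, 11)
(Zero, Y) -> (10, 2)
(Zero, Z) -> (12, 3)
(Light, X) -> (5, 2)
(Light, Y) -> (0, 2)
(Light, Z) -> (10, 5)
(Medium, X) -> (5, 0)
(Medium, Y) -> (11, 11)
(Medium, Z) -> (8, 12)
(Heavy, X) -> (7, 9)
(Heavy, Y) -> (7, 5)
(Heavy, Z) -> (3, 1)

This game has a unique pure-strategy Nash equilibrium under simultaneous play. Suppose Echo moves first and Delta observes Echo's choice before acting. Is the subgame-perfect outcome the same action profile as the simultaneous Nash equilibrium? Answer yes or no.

Delta best-responds to each possible Echo move:
- X → Delta plays Heavy (best of 5, 5, 5, 7); Echo gets 9.
- Y → Delta plays Medium (best of 10, 0, 11, 7); Echo gets 11.
- Z → Delta plays Zero (best of 12, 10, 8, 3); Echo gets 3.
Maximizing over 9, 11, 3, Echo chooses Y. Subgame-perfect outcome: (Medium, Y) with payoffs (11, 11).
Under simultaneous play:
Delta's best replies: X→Heavy; Y→Medium; Z→Zero.
Echo's best replies: Zero→X; Light→Z; Medium→Z; Heavy→X.
The unique mutual best reply is (Heavy, X), giving (7, 9).
Sequential outcome (Medium, Y) differs from the Nash profile (Heavy, X).

no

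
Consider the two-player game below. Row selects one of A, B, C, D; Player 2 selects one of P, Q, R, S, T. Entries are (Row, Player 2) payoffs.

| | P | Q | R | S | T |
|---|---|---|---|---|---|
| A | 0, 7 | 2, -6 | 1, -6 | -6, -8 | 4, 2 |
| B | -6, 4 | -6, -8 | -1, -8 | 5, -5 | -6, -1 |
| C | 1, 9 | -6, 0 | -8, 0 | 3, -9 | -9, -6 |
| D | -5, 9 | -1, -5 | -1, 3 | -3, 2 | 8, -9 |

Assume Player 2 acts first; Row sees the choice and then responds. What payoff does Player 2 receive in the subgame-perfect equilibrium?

9

Work backward from Row's decision.
- P: BR = C, leader payoff 9.
- Q: BR = A, leader payoff -6.
- R: BR = A, leader payoff -6.
- S: BR = B, leader payoff -5.
- T: BR = D, leader payoff -9.
Among 9, -6, -6, -5, -9, the best is 9 at P. Subgame-perfect outcome: (C, P) with payoffs (1, 9).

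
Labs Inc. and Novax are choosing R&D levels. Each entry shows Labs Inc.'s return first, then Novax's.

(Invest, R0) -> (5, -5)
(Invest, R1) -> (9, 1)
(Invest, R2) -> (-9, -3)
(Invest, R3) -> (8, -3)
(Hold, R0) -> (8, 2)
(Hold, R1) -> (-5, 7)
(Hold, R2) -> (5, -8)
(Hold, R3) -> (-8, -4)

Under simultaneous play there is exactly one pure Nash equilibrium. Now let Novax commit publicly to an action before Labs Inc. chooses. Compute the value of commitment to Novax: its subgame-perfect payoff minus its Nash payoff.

Solve by backward induction (Novax leads).
- R0: Labs Inc. compares 5, 8 and picks Hold; Novax would get 2.
- R1: Labs Inc. compares 9, -5 and picks Invest; Novax would get 1.
- R2: Labs Inc. compares -9, 5 and picks Hold; Novax would get -8.
- R3: Labs Inc. compares 8, -8 and picks Invest; Novax would get -3.
Among 2, 1, -8, -3, the best is 2 at R0. Subgame-perfect outcome: (Hold, R0) with payoffs (8, 2).
For the simultaneous game, intersect best replies.
Labs Inc.'s best replies: R0→Hold; R1→Invest; R2→Hold; R3→Invest.
Novax's best replies: Invest→R1; Hold→R1.
The unique mutual best reply is (Invest, R1), giving (9, 1).
Novax's commitment gain: 2 − 1 = 1.

1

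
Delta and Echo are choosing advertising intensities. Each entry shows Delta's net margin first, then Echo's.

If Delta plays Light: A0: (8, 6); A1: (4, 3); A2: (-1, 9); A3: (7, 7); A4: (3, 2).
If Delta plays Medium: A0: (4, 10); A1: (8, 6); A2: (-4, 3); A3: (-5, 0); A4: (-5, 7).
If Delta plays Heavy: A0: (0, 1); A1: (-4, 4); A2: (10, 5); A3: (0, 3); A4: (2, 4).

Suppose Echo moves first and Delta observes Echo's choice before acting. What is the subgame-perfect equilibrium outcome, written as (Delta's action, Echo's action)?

Backward induction with Echo moving first.
- A0 → Delta plays Light (best of 8, 4, 0); Echo gets 6.
- A1 → Delta plays Medium (best of 4, 8, -4); Echo gets 6.
- A2 → Delta plays Heavy (best of -1, -4, 10); Echo gets 5.
- A3 → Delta plays Light (best of 7, -5, 0); Echo gets 7.
- A4 → Delta plays Light (best of 3, -5, 2); Echo gets 2.
Maximizing over 6, 6, 5, 7, 2, Echo chooses A3. Subgame-perfect outcome: (Light, A3) with payoffs (7, 7).

(Light, A3)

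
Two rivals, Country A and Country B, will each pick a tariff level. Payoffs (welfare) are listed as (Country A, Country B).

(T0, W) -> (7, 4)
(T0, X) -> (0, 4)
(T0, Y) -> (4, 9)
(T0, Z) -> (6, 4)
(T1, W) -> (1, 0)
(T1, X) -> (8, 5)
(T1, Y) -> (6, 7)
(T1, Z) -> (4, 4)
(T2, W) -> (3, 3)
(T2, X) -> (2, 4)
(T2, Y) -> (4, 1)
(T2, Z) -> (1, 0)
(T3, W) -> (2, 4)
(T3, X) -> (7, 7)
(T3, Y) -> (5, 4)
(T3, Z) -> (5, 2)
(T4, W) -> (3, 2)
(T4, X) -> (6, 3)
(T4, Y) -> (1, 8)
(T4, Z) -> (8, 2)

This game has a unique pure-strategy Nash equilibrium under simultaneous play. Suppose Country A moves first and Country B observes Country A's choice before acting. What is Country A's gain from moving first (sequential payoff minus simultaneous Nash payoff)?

Country B best-responds to each possible Country A move:
- T0: Country B compares 4, 4, 9, 4 and picks Y; Country A would get 4.
- T1: Country B compares 0, 5, 7, 4 and picks Y; Country A would get 6.
- T2: Country B compares 3, 4, 1, 0 and picks X; Country A would get 2.
- T3: Country B compares 4, 7, 4, 2 and picks X; Country A would get 7.
- T4: Country B compares 2, 3, 8, 2 and picks Y; Country A would get 1.
Among 4, 6, 2, 7, 1, the best is 7 at T3. Subgame-perfect outcome: (T3, X) with payoffs (7, 7).
For the simultaneous game, intersect best replies.
Country A's best replies: W→T0; X→T1; Y→T1; Z→T4.
Country B's best replies: T0→Y; T1→Y; T2→X; T3→X; T4→Y.
The unique mutual best reply is (T1, Y), giving (6, 7).
Country A's commitment gain: 7 − 6 = 1.

1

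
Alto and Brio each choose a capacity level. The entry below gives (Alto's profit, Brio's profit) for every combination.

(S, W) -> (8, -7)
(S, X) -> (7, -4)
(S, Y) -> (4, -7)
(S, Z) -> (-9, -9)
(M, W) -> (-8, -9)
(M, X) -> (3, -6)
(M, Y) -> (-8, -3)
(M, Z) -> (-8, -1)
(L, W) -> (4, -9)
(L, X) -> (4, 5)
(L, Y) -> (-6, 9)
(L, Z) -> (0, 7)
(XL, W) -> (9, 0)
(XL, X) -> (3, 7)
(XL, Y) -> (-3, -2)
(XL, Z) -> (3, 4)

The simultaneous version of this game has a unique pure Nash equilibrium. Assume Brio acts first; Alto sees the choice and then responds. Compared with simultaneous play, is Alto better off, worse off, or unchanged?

Backward induction with Brio moving first.
- W → Alto plays XL (best of 8, -8, 4, 9); Brio gets 0.
- X → Alto plays S (best of 7, 3, 4, 3); Brio gets -4.
- Y → Alto plays S (best of 4, -8, -6, -3); Brio gets -7.
- Z → Alto plays XL (best of -9, -8, 0, 3); Brio gets 4.
Among 0, -4, -7, 4, the best is 4 at Z. Subgame-perfect outcome: (XL, Z) with payoffs (3, 4).
Now find the simultaneous Nash equilibrium.
Alto's best replies: W→XL; X→S; Y→S; Z→XL.
Brio's best replies: S→X; M→Z; L→Y; XL→X.
The unique mutual best reply is (S, X), giving (7, -4).
Alto earns 3 sequentially versus 7 at the Nash outcome: worse off.

worse off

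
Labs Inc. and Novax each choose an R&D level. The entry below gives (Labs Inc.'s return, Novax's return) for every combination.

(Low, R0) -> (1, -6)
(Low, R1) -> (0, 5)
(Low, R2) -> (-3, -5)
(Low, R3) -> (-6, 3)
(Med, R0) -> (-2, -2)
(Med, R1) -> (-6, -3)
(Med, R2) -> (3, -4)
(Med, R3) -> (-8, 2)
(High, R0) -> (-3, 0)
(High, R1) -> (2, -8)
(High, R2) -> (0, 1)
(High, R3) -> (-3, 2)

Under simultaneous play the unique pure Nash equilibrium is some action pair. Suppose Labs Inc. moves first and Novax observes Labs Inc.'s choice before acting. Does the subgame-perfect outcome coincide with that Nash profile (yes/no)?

Backward induction with Labs Inc. moving first.
- Low → Novax plays R1 (best of -6, 5, -5, 3); Labs Inc. gets 0.
- Med → Novax plays R3 (best of -2, -3, -4, 2); Labs Inc. gets -8.
- High → Novax plays R3 (best of 0, -8, 1, 2); Labs Inc. gets -3.
Labs Inc.'s induced payoffs are 0, -8, -3, so Labs Inc. commits to Low. Subgame-perfect outcome: (Low, R1) with payoffs (0, 5).
Now find the simultaneous Nash equilibrium.
Labs Inc.'s best replies: R0→Low; R1→High; R2→Med; R3→High.
Novax's best replies: Low→R1; Med→R3; High→R3.
The unique mutual best reply is (High, R3), giving (-3, 2).
Sequential outcome (Low, R1) differs from the Nash profile (High, R3).

no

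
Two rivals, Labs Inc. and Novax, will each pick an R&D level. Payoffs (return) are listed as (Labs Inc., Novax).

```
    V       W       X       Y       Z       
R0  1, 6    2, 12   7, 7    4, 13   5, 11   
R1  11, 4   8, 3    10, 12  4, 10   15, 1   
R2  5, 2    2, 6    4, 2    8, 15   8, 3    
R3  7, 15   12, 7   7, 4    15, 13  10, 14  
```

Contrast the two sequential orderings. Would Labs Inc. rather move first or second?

If Labs Inc. leads: Novax's best replies are R0→Y, R1→X, R2→Y, R3→V; Labs Inc.'s induced payoffs 4, 10, 8, 7; outcome (R1, X), payoffs (10, 12).
If Novax leads: Labs Inc.'s best replies are V→R1, W→R3, X→R1, Y→R3, Z→R1; Novax's induced payoffs 4, 7, 12, 13, 1; outcome (R3, Y), payoffs (15, 13).
Labs Inc. gets 10 moving first and 15 moving second, so Labs Inc. prefers to move second.

second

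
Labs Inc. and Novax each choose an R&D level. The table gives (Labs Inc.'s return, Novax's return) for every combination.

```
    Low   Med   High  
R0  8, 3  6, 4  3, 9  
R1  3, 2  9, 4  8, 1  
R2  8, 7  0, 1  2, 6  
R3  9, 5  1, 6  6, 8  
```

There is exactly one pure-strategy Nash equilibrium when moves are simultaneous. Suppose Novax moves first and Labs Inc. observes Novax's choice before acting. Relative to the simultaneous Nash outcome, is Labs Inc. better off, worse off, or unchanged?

Backward induction with Novax moving first.
- Low: Labs Inc. compares 8, 3, 8, 9 and picks R3; Novax would get 5.
- Med: Labs Inc. compares 6, 9, 0, 1 and picks R1; Novax would get 4.
- High: Labs Inc. compares 3, 8, 2, 6 and picks R1; Novax would get 1.
Novax's induced payoffs are 5, 4, 1, so Novax commits to Low. Subgame-perfect outcome: (R3, Low) with payoffs (9, 5).
Under simultaneous play:
Labs Inc.'s best replies: Low→R3; Med→R1; High→R1.
Novax's best replies: R0→High; R1→Med; R2→Low; R3→High.
The unique mutual best reply is (R1, Med), giving (9, 4).
Labs Inc. earns 9 sequentially versus 9 at the Nash outcome: unchanged.

unchanged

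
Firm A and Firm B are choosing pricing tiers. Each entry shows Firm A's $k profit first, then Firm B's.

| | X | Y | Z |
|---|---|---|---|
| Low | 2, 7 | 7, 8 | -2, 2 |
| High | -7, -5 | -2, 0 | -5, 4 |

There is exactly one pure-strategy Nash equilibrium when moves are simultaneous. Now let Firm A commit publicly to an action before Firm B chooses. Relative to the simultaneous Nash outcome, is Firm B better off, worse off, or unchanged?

unchanged

Firm B best-responds to each possible Firm A move:
- Low: Firm B compares 7, 8, 2 and picks Y; Firm A would get 7.
- High: Firm B compares -5, 0, 4 and picks Z; Firm A would get -5.
Among 7, -5, the best is 7 at Low. Subgame-perfect outcome: (Low, Y) with payoffs (7, 8).
Now find the simultaneous Nash equilibrium.
Firm A's best replies: X→Low; Y→Low; Z→Low.
Firm B's best replies: Low→Y; High→Z.
The unique mutual best reply is (Low, Y), giving (7, 8).
Firm B earns 8 sequentially versus 8 at the Nash outcome: unchanged.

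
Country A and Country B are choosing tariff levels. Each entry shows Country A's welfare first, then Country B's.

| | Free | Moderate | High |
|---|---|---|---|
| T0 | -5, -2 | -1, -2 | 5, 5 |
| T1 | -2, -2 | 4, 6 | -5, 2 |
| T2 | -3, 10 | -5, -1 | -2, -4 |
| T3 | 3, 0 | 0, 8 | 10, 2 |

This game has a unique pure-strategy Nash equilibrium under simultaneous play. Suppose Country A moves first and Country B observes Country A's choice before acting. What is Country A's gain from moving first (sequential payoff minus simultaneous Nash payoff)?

1

Country B best-responds to each possible Country A move:
- T0: BR = High, leader payoff 5.
- T1: BR = Moderate, leader payoff 4.
- T2: BR = Free, leader payoff -3.
- T3: BR = Moderate, leader payoff 0.
Among 5, 4, -3, 0, the best is 5 at T0. Subgame-perfect outcome: (T0, High) with payoffs (5, 5).
For the simultaneous game, intersect best replies.
Country A's best replies: Free→T3; Moderate→T1; High→T3.
Country B's best replies: T0→High; T1→Moderate; T2→Free; T3→Moderate.
The unique mutual best reply is (T1, Moderate), giving (4, 6).
Country A's commitment gain: 5 − 4 = 1.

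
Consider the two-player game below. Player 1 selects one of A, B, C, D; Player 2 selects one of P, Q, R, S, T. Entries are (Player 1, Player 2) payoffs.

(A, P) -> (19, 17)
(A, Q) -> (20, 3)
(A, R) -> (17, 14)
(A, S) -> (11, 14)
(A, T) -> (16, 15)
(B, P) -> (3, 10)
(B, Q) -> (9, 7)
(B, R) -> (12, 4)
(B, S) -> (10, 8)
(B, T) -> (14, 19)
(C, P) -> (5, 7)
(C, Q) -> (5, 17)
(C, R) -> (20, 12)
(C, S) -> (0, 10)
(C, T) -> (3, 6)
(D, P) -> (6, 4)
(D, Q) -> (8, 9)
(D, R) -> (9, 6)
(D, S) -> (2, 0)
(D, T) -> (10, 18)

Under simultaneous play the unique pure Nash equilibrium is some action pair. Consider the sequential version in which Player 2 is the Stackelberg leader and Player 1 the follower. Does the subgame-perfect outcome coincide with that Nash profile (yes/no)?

yes

Backward induction with Player 2 moving first.
- P → Player 1 plays A (best of 19, 3, 5, 6); Player 2 gets 17.
- Q → Player 1 plays A (best of 20, 9, 5, 8); Player 2 gets 3.
- R → Player 1 plays C (best of 17, 12, 20, 9); Player 2 gets 12.
- S → Player 1 plays A (best of 11, 10, 0, 2); Player 2 gets 14.
- T → Player 1 plays A (best of 16, 14, 3, 10); Player 2 gets 15.
Among 17, 3, 12, 14, 15, the best is 17 at P. Subgame-perfect outcome: (A, P) with payoffs (19, 17).
Under simultaneous play:
Player 1's best replies: P→A; Q→A; R→C; S→A; T→A.
Player 2's best replies: A→P; B→T; C→Q; D→T.
The unique mutual best reply is (A, P), giving (19, 17).
Sequential outcome (A, P) coincides with the Nash profile (A, P).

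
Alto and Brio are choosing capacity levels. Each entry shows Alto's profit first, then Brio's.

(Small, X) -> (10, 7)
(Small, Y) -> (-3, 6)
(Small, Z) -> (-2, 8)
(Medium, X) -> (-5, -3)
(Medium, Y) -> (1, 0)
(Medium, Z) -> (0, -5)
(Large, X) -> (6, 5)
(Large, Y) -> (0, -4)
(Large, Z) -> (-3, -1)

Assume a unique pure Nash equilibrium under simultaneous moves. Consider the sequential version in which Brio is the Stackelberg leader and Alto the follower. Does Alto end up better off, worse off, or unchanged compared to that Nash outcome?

better off

Alto best-responds to each possible Brio move:
- X: BR = Small, leader payoff 7.
- Y: BR = Medium, leader payoff 0.
- Z: BR = Medium, leader payoff -5.
Brio's induced payoffs are 7, 0, -5, so Brio commits to X. Subgame-perfect outcome: (Small, X) with payoffs (10, 7).
For the simultaneous game, intersect best replies.
Alto's best replies: X→Small; Y→Medium; Z→Medium.
Brio's best replies: Small→Z; Medium→Y; Large→X.
Only (Medium, Y) has each player best-responding; Nash payoffs (1, 0).
Alto earns 10 sequentially versus 1 at the Nash outcome: better off.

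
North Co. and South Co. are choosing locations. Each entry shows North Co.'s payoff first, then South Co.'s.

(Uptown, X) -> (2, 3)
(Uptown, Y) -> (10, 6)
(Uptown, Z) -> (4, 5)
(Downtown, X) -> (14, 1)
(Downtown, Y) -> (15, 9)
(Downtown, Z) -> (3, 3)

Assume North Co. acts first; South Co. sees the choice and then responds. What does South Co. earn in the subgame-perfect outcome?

Solve by backward induction (North Co. leads).
- Uptown: South Co. compares 3, 6, 5 and picks Y; North Co. would get 10.
- Downtown: South Co. compares 1, 9, 3 and picks Y; North Co. would get 15.
Maximizing over 10, 15, North Co. chooses Downtown. Subgame-perfect outcome: (Downtown, Y) with payoffs (15, 9).

9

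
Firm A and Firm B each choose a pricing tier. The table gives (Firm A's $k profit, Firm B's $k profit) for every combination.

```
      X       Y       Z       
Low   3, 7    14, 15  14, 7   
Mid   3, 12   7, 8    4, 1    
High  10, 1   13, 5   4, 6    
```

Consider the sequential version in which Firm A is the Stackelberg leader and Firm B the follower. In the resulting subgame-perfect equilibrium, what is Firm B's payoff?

Firm B best-responds to each possible Firm A move:
- Low → Firm B plays Y (best of 7, 15, 7); Firm A gets 14.
- Mid → Firm B plays X (best of 12, 8, 1); Firm A gets 3.
- High → Firm B plays Z (best of 1, 5, 6); Firm A gets 4.
Firm A's induced payoffs are 14, 3, 4, so Firm A commits to Low. Subgame-perfect outcome: (Low, Y) with payoffs (14, 15).

15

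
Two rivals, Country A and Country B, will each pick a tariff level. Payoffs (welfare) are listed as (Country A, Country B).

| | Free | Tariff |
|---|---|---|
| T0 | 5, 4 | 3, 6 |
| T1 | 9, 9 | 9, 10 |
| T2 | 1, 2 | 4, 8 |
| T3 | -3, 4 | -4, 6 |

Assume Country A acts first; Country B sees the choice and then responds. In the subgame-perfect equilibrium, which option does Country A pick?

T1

Country B best-responds to each possible Country A move:
- T0: Country B compares 4, 6 and picks Tariff; Country A would get 3.
- T1: Country B compares 9, 10 and picks Tariff; Country A would get 9.
- T2: Country B compares 2, 8 and picks Tariff; Country A would get 4.
- T3: Country B compares 4, 6 and picks Tariff; Country A would get -4.
Country A's induced payoffs are 3, 9, 4, -4, so Country A commits to T1. Subgame-perfect outcome: (T1, Tariff) with payoffs (9, 10).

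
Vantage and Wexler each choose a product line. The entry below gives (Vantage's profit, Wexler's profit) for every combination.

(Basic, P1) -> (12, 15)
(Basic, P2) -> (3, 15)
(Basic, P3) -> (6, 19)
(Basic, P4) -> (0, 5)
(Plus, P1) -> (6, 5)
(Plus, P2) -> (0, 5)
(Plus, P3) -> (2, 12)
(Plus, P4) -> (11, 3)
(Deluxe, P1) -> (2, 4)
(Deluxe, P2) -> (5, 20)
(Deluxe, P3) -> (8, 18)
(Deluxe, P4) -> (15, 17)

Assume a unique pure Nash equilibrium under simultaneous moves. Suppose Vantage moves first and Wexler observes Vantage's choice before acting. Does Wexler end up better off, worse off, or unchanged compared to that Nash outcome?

Work backward from Wexler's decision.
- Basic: BR = P3, leader payoff 6.
- Plus: BR = P3, leader payoff 2.
- Deluxe: BR = P2, leader payoff 5.
Among 6, 2, 5, the best is 6 at Basic. Subgame-perfect outcome: (Basic, P3) with payoffs (6, 19).
Now find the simultaneous Nash equilibrium.
Vantage's best replies: P1→Basic; P2→Deluxe; P3→Deluxe; P4→Deluxe.
Wexler's best replies: Basic→P3; Plus→P3; Deluxe→P2.
Only (Deluxe, P2) has each player best-responding; Nash payoffs (5, 20).
Wexler earns 19 sequentially versus 20 at the Nash outcome: worse off.

worse off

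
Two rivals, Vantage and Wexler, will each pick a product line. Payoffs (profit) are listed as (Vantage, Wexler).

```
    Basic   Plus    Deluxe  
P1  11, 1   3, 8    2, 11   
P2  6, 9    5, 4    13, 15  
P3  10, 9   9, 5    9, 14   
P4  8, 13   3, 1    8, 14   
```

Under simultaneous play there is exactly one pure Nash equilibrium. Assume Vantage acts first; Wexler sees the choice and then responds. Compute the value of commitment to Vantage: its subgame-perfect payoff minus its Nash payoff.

Work backward from Wexler's decision.
- P1: Wexler compares 1, 8, 11 and picks Deluxe; Vantage would get 2.
- P2: Wexler compares 9, 4, 15 and picks Deluxe; Vantage would get 13.
- P3: Wexler compares 9, 5, 14 and picks Deluxe; Vantage would get 9.
- P4: Wexler compares 13, 1, 14 and picks Deluxe; Vantage would get 8.
Maximizing over 2, 13, 9, 8, Vantage chooses P2. Subgame-perfect outcome: (P2, Deluxe) with payoffs (13, 15).
For the simultaneous game, intersect best replies.
Vantage's best replies: Basic→P1; Plus→P3; Deluxe→P2.
Wexler's best replies: P1→Deluxe; P2→Deluxe; P3→Deluxe; P4→Deluxe.
The unique mutual best reply is (P2, Deluxe), giving (13, 15).
Vantage's commitment gain: 13 − 13 = 0.

0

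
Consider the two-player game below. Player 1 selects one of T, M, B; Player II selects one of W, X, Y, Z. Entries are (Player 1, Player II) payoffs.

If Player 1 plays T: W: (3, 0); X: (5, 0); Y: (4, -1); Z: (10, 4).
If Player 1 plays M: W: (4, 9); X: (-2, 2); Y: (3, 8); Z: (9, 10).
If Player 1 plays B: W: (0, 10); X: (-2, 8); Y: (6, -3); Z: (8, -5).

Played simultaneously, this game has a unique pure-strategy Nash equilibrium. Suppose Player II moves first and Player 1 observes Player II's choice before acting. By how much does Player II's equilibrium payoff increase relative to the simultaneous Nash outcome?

Player 1 best-responds to each possible Player II move:
- W → Player 1 plays M (best of 3, 4, 0); Player II gets 9.
- X → Player 1 plays T (best of 5, -2, -2); Player II gets 0.
- Y → Player 1 plays B (best of 4, 3, 6); Player II gets -3.
- Z → Player 1 plays T (best of 10, 9, 8); Player II gets 4.
Maximizing over 9, 0, -3, 4, Player II chooses W. Subgame-perfect outcome: (M, W) with payoffs (4, 9).
For the simultaneous game, intersect best replies.
Player 1's best replies: W→M; X→T; Y→B; Z→T.
Player II's best replies: T→Z; M→Z; B→W.
The unique mutual best reply is (T, Z), giving (10, 4).
Player II's commitment gain: 9 − 4 = 5.

5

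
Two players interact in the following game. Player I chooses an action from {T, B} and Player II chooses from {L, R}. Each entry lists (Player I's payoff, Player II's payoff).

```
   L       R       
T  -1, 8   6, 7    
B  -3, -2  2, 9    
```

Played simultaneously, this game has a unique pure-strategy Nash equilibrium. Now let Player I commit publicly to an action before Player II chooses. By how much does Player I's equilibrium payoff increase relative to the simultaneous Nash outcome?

3

Backward induction with Player I moving first.
- T: Player II compares 8, 7 and picks L; Player I would get -1.
- B: Player II compares -2, 9 and picks R; Player I would get 2.
Player I's induced payoffs are -1, 2, so Player I commits to B. Subgame-perfect outcome: (B, R) with payoffs (2, 9).
Under simultaneous play:
Player I's best replies: L→T; R→T.
Player II's best replies: T→L; B→R.
The unique mutual best reply is (T, L), giving (-1, 8).
Player I's commitment gain: 2 − -1 = 3.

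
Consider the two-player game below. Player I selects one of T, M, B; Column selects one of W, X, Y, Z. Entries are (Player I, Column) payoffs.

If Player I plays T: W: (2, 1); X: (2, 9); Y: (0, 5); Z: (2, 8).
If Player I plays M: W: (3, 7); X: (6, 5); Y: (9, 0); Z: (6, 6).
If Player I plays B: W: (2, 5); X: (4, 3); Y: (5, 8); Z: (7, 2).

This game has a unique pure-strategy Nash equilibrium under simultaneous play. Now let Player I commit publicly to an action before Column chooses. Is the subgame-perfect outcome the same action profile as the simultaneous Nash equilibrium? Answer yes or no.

Column best-responds to each possible Player I move:
- T: Column compares 1, 9, 5, 8 and picks X; Player I would get 2.
- M: Column compares 7, 5, 0, 6 and picks W; Player I would get 3.
- B: Column compares 5, 3, 8, 2 and picks Y; Player I would get 5.
Maximizing over 2, 3, 5, Player I chooses B. Subgame-perfect outcome: (B, Y) with payoffs (5, 8).
Under simultaneous play:
Player I's best replies: W→M; X→M; Y→M; Z→B.
Column's best replies: T→X; M→W; B→Y.
The unique mutual best reply is (M, W), giving (3, 7).
Sequential outcome (B, Y) differs from the Nash profile (M, W).

no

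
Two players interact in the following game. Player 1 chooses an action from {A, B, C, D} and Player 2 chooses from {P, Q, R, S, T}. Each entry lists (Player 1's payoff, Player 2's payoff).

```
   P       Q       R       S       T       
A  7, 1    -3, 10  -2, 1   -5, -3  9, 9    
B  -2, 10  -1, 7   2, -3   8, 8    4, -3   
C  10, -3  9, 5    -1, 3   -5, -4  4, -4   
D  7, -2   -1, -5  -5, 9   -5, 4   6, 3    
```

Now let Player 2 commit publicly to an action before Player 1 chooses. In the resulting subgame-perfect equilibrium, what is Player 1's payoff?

9

Backward induction with Player 2 moving first.
- P: BR = C, leader payoff -3.
- Q: BR = C, leader payoff 5.
- R: BR = B, leader payoff -3.
- S: BR = B, leader payoff 8.
- T: BR = A, leader payoff 9.
Player 2's induced payoffs are -3, 5, -3, 8, 9, so Player 2 commits to T. Subgame-perfect outcome: (A, T) with payoffs (9, 9).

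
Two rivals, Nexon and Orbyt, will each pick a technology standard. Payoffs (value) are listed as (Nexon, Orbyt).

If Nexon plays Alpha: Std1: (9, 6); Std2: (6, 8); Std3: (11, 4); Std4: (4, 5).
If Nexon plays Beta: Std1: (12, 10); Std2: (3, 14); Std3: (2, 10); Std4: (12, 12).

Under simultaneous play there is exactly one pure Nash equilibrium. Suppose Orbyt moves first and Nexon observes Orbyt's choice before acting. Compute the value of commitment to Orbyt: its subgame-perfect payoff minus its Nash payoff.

Nexon best-responds to each possible Orbyt move:
- Std1 → Nexon plays Beta (best of 9, 12); Orbyt gets 10.
- Std2 → Nexon plays Alpha (best of 6, 3); Orbyt gets 8.
- Std3 → Nexon plays Alpha (best of 11, 2); Orbyt gets 4.
- Std4 → Nexon plays Beta (best of 4, 12); Orbyt gets 12.
Maximizing over 10, 8, 4, 12, Orbyt chooses Std4. Subgame-perfect outcome: (Beta, Std4) with payoffs (12, 12).
Now find the simultaneous Nash equilibrium.
Nexon's best replies: Std1→Beta; Std2→Alpha; Std3→Alpha; Std4→Beta.
Orbyt's best replies: Alpha→Std2; Beta→Std2.
The unique mutual best reply is (Alpha, Std2), giving (6, 8).
Orbyt's commitment gain: 12 − 8 = 4.

4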